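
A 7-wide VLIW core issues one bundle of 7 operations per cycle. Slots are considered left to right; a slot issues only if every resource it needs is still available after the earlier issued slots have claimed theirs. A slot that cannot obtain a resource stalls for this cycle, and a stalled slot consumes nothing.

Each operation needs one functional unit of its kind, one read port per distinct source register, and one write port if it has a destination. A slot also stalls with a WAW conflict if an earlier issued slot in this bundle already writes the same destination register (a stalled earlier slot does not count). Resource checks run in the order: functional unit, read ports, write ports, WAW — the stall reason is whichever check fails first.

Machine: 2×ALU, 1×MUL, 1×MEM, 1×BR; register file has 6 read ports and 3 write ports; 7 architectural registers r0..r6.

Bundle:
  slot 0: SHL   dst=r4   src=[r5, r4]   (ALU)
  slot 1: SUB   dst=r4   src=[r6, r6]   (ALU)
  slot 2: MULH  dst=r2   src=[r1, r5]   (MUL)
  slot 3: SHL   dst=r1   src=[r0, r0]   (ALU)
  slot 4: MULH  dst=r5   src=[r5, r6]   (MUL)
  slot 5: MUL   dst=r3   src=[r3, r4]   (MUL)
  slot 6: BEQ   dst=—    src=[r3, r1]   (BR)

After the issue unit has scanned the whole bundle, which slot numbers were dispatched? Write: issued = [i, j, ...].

issued = [0, 2, 3]

[0] ALU needs rd=2 wr=1: ok; after: ALU=1 MUL=1 MEM=1 BR=1, R=4, W=2
[1] ALU needs rd=1 wr=1: WAW; after: ALU=1 MUL=1 MEM=1 BR=1, R=4, W=2
[2] MUL needs rd=2 wr=1: ok; after: ALU=1 MUL=0 MEM=1 BR=1, R=2, W=1
[3] ALU needs rd=1 wr=1: ok; after: ALU=0 MUL=0 MEM=1 BR=1, R=1, W=0
[4] MUL needs rd=2 wr=1: FU; after: ALU=0 MUL=0 MEM=1 BR=1, R=1, W=0
[5] MUL needs rd=2 wr=1: FU; after: ALU=0 MUL=0 MEM=1 BR=1, R=1, W=0
[6] BR needs rd=2 wr=0: RD_PORT; after: ALU=0 MUL=0 MEM=1 BR=1, R=1, W=0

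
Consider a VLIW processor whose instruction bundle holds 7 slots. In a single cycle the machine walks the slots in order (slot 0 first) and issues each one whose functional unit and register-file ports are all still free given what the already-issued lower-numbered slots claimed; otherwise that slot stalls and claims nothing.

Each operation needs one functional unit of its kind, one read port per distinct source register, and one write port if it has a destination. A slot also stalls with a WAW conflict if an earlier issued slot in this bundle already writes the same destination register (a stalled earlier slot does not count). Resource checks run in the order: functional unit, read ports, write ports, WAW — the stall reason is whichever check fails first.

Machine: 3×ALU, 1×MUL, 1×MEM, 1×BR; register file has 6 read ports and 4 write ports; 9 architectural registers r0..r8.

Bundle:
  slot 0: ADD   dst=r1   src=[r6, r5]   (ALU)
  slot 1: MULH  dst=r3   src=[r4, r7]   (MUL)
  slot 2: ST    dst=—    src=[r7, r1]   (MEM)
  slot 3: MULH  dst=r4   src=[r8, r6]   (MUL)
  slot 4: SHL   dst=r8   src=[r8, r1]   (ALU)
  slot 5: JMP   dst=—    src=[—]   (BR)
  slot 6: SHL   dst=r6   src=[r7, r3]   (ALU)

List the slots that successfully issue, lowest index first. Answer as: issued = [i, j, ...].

issued = [0, 1, 2, 5]

slot 0 (ALU): ISSUE — free A2,Mu1,Ld1,B1 rp4 wp3
slot 1 (MUL): ISSUE — free A2,Mu0,Ld1,B1 rp2 wp2
slot 2 (MEM): ISSUE — free A2,Mu0,Ld0,B1 rp0 wp2
slot 3 (MUL): stall FU — free A2,Mu0,Ld0,B1 rp0 wp2
slot 4 (ALU): stall RD_PORT — free A2,Mu0,Ld0,B1 rp0 wp2
slot 5 (BR): ISSUE — free A2,Mu0,Ld0,B0 rp0 wp2
slot 6 (ALU): stall RD_PORT — free A2,Mu0,Ld0,B0 rp0 wp2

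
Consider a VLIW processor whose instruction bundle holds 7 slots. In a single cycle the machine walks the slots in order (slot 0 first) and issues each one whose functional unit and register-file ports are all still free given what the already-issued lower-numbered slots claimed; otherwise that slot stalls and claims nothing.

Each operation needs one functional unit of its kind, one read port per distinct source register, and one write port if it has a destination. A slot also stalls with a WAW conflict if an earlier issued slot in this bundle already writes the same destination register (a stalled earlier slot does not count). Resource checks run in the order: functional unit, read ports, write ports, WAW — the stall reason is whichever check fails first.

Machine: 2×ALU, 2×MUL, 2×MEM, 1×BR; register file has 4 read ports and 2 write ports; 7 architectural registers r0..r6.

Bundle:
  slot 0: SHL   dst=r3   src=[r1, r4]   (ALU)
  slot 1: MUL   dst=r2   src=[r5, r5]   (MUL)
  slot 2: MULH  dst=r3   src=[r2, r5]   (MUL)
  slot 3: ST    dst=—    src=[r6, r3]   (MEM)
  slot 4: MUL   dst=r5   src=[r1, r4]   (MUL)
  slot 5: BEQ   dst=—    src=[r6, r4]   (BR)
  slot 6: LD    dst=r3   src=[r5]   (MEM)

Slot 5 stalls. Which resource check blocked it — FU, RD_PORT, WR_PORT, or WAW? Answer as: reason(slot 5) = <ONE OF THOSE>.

(0) want 1×ALU +2rd +1wr — yes → AL1|MU2|ME2|BR1|rd2|wr1
(1) want 1×MUL +1rd +1wr — yes → AL1|MU1|ME2|BR1|rd1|wr0
(2) want 1×MUL +2rd +1wr — RD_PORT → AL1|MU1|ME2|BR1|rd1|wr0
(3) want 1×MEM +2rd +0wr — RD_PORT → AL1|MU1|ME2|BR1|rd1|wr0
(4) want 1×MUL +2rd +1wr — RD_PORT → AL1|MU1|ME2|BR1|rd1|wr0
(5) want 1×BR +2rd +0wr — RD_PORT → AL1|MU1|ME2|BR1|rd1|wr0
(6) want 1×MEM +1rd +1wr — WR_PORT → AL1|MU1|ME2|BR1|rd1|wr0

reason(slot 5) = RD_PORT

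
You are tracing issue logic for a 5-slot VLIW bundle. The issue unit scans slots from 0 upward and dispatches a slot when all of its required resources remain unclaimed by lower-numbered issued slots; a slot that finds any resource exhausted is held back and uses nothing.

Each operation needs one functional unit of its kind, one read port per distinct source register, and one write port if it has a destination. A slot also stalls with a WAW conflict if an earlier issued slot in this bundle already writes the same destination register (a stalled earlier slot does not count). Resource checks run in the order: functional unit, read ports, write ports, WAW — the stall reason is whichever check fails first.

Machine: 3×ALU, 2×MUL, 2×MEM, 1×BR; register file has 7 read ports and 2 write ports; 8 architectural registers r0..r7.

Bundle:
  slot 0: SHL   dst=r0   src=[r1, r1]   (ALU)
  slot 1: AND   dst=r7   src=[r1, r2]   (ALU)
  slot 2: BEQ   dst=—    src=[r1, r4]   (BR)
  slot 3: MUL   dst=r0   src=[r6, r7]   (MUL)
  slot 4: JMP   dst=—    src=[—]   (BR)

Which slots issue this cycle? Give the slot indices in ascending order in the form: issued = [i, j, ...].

[0] ALU needs rd=1 wr=1: ok; after: ALU=2 MUL=2 MEM=2 BR=1, R=6, W=1
[1] ALU needs rd=2 wr=1: ok; after: ALU=1 MUL=2 MEM=2 BR=1, R=4, W=0
[2] BR needs rd=2 wr=0: ok; after: ALU=1 MUL=2 MEM=2 BR=0, R=2, W=0
[3] MUL needs rd=2 wr=1: WR_PORT; after: ALU=1 MUL=2 MEM=2 BR=0, R=2, W=0
[4] BR needs rd=0 wr=0: FU; after: ALU=1 MUL=2 MEM=2 BR=0, R=2, W=0

issued = [0, 1, 2]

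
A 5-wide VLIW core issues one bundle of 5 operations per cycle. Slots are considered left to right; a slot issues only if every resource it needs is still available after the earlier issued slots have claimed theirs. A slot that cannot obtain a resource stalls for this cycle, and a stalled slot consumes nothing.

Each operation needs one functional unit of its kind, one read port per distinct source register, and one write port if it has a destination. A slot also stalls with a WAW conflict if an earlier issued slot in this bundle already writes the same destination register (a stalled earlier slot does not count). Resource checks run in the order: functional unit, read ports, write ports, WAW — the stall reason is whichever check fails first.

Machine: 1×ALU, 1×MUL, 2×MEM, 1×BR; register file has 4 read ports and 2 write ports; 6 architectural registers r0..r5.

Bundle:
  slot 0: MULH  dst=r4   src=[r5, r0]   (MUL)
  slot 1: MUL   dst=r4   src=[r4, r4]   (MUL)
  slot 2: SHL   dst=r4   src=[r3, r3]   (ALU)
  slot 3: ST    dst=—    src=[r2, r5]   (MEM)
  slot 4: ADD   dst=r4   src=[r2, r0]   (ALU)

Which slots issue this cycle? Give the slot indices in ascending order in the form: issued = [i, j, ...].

[0] MUL needs rd=2 wr=1: ok; after: ALU=1 MUL=0 MEM=2 BR=1, R=2, W=1
[1] MUL needs rd=1 wr=1: FU; after: ALU=1 MUL=0 MEM=2 BR=1, R=2, W=1
[2] ALU needs rd=1 wr=1: WAW; after: ALU=1 MUL=0 MEM=2 BR=1, R=2, W=1
[3] MEM needs rd=2 wr=0: ok; after: ALU=1 MUL=0 MEM=1 BR=1, R=0, W=1
[4] ALU needs rd=2 wr=1: RD_PORT; after: ALU=1 MUL=0 MEM=1 BR=1, R=0, W=1

issued = [0, 3]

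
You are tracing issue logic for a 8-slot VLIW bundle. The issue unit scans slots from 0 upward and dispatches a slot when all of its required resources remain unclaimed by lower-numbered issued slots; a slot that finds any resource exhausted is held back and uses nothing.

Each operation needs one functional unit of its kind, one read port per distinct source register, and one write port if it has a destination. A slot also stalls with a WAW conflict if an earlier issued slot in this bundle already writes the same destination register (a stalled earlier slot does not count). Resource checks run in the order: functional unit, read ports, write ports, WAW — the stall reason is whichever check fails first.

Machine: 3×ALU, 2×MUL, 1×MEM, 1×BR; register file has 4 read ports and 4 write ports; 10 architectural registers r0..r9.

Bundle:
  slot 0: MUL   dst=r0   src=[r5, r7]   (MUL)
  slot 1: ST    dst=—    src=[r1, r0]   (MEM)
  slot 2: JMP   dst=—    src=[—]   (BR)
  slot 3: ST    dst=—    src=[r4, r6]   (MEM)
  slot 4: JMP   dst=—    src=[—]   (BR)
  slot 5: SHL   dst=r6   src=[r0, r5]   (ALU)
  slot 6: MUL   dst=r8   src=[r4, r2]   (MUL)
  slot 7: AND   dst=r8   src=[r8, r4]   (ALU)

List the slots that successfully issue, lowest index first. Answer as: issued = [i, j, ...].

[0] MUL needs rd=2 wr=1: ok; after: ALU=3 MUL=1 MEM=1 BR=1, R=2, W=3
[1] MEM needs rd=2 wr=0: ok; after: ALU=3 MUL=1 MEM=0 BR=1, R=0, W=3
[2] BR needs rd=0 wr=0: ok; after: ALU=3 MUL=1 MEM=0 BR=0, R=0, W=3
[3] MEM needs rd=2 wr=0: FU; after: ALU=3 MUL=1 MEM=0 BR=0, R=0, W=3
[4] BR needs rd=0 wr=0: FU; after: ALU=3 MUL=1 MEM=0 BR=0, R=0, W=3
[5] ALU needs rd=2 wr=1: RD_PORT; after: ALU=3 MUL=1 MEM=0 BR=0, R=0, W=3
[6] MUL needs rd=2 wr=1: RD_PORT; after: ALU=3 MUL=1 MEM=0 BR=0, R=0, W=3
[7] ALU needs rd=2 wr=1: RD_PORT; after: ALU=3 MUL=1 MEM=0 BR=0, R=0, W=3

issued = [0, 1, 2]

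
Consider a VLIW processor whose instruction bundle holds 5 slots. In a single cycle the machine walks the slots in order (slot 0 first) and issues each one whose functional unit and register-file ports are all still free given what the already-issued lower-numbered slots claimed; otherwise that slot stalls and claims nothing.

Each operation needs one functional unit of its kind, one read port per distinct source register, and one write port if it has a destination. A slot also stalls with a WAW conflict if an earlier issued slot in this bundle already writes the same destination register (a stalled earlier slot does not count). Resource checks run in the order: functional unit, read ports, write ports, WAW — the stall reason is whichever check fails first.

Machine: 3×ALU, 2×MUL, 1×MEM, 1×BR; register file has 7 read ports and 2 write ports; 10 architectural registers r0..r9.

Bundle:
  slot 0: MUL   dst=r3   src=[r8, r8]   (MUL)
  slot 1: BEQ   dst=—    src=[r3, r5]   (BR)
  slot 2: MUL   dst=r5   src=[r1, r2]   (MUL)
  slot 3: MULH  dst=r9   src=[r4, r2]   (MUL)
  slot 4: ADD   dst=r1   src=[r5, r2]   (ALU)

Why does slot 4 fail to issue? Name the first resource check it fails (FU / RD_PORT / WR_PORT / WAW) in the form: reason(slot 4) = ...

  0. MUL→r3 ⇒ go  {3A/1Mu/1Ld/1B | 6r 1w}
  1. BR ⇒ go  {3A/1Mu/1Ld/0B | 4r 1w}
  2. MUL→r5 ⇒ go  {3A/0Mu/1Ld/0B | 2r 0w}
  3. MUL→r9 ⇒ no(FU)  {3A/0Mu/1Ld/0B | 2r 0w}
  4. ALU→r1 ⇒ no(WR_PORT)  {3A/0Mu/1Ld/0B | 2r 0w}

reason(slot 4) = WR_PORT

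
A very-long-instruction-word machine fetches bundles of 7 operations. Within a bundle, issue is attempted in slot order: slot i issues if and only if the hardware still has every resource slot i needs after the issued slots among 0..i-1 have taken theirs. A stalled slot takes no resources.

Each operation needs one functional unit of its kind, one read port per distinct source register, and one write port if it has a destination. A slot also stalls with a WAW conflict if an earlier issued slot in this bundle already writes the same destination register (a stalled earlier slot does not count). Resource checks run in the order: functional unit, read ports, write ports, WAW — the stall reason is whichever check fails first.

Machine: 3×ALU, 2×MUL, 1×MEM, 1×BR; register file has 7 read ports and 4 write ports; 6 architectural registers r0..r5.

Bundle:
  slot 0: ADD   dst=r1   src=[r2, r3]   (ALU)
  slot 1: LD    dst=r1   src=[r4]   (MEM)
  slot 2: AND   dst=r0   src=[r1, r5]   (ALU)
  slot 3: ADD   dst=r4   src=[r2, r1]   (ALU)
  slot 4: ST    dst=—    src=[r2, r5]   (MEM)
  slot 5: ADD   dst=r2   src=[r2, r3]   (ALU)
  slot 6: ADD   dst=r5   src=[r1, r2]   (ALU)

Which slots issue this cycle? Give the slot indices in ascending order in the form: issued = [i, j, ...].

issued = [0, 2, 3]

  0. ALU→r1 ⇒ go  {2A/2Mu/1Ld/1B | 5r 3w}
  1. MEM→r1 ⇒ no(WAW)  {2A/2Mu/1Ld/1B | 5r 3w}
  2. ALU→r0 ⇒ go  {1A/2Mu/1Ld/1B | 3r 2w}
  3. ALU→r4 ⇒ go  {0A/2Mu/1Ld/1B | 1r 1w}
  4. MEM ⇒ no(RD_PORT)  {0A/2Mu/1Ld/1B | 1r 1w}
  5. ALU→r2 ⇒ no(FU)  {0A/2Mu/1Ld/1B | 1r 1w}
  6. ALU→r5 ⇒ no(FU)  {0A/2Mu/1Ld/1B | 1r 1w}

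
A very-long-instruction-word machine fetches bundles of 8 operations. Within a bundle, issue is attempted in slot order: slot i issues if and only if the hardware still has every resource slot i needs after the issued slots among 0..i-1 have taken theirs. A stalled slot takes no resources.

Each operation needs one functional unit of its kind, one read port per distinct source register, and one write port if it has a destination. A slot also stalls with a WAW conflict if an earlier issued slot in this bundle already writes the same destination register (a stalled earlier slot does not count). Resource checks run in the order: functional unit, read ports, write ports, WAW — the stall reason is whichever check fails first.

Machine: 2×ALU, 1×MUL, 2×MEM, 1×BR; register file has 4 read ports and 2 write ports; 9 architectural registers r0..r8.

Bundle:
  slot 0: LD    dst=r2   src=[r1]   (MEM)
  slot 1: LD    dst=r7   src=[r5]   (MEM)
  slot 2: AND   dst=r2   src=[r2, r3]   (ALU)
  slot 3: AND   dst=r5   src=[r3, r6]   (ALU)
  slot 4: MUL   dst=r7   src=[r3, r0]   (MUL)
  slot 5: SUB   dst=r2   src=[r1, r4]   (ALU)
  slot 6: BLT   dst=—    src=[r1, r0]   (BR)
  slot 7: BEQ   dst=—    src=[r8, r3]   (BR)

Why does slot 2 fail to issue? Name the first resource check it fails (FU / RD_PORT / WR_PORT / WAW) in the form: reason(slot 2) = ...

#0 MEM src=r1 dispatched  <A:2 Mu:1 Ld:1 B:1 rd:3 wr:1>
#1 MEM src=r5 dispatched  <A:2 Mu:1 Ld:0 B:1 rd:2 wr:0>
#2 ALU src=r2,r3 held:WR_PORT  <A:2 Mu:1 Ld:0 B:1 rd:2 wr:0>
#3 ALU src=r3,r6 held:WR_PORT  <A:2 Mu:1 Ld:0 B:1 rd:2 wr:0>
#4 MUL src=r3,r0 held:WR_PORT  <A:2 Mu:1 Ld:0 B:1 rd:2 wr:0>
#5 ALU src=r1,r4 held:WR_PORT  <A:2 Mu:1 Ld:0 B:1 rd:2 wr:0>
#6 BR src=r1,r0 dispatched  <A:2 Mu:1 Ld:0 B:0 rd:0 wr:0>
#7 BR src=r8,r3 held:FU  <A:2 Mu:1 Ld:0 B:0 rd:0 wr:0>

reason(slot 2) = WR_PORT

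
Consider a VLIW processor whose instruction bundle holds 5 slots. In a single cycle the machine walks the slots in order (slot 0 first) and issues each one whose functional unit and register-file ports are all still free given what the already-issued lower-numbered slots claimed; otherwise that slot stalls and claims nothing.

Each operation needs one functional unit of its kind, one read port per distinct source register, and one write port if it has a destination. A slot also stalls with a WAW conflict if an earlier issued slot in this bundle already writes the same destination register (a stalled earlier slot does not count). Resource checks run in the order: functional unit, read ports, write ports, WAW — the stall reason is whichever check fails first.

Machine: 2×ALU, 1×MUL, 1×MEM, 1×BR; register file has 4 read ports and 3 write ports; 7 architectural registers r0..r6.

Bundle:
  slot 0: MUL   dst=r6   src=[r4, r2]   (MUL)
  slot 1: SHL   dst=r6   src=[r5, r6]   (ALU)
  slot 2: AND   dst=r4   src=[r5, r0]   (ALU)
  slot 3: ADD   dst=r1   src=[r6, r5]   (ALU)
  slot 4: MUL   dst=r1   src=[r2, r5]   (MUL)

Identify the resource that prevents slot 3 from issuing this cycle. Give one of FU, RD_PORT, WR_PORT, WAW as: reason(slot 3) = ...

slot 0 (MUL): ISSUE — free A2,Mu0,Ld1,B1 rp2 wp2
slot 1 (ALU): stall WAW — free A2,Mu0,Ld1,B1 rp2 wp2
slot 2 (ALU): ISSUE — free A1,Mu0,Ld1,B1 rp0 wp1
slot 3 (ALU): stall RD_PORT — free A1,Mu0,Ld1,B1 rp0 wp1
slot 4 (MUL): stall FU — free A1,Mu0,Ld1,B1 rp0 wp1

reason(slot 3) = RD_PORT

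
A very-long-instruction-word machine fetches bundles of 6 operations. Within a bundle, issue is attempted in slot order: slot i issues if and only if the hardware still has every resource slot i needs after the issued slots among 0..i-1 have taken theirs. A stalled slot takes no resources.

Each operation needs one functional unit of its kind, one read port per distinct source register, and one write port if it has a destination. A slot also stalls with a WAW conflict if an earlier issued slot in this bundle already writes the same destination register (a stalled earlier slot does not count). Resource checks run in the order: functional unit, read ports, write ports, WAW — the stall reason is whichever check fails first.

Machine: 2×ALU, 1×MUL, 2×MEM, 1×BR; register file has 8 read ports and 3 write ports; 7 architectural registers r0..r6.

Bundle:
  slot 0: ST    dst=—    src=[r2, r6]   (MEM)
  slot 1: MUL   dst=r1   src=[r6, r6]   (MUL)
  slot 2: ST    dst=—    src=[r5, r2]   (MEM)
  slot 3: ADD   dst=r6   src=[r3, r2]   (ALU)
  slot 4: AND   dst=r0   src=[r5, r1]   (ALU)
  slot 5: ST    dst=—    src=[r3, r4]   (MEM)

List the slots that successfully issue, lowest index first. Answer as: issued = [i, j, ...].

issued = [0, 1, 2, 3]

(0) want 1×MEM +2rd +0wr — yes → AL2|MU1|ME1|BR1|rd6|wr3
(1) want 1×MUL +1rd +1wr — yes → AL2|MU0|ME1|BR1|rd5|wr2
(2) want 1×MEM +2rd +0wr — yes → AL2|MU0|ME0|BR1|rd3|wr2
(3) want 1×ALU +2rd +1wr — yes → AL1|MU0|ME0|BR1|rd1|wr1
(4) want 1×ALU +2rd +1wr — RD_PORT → AL1|MU0|ME0|BR1|rd1|wr1
(5) want 1×MEM +2rd +0wr — FU → AL1|MU0|ME0|BR1|rd1|wr1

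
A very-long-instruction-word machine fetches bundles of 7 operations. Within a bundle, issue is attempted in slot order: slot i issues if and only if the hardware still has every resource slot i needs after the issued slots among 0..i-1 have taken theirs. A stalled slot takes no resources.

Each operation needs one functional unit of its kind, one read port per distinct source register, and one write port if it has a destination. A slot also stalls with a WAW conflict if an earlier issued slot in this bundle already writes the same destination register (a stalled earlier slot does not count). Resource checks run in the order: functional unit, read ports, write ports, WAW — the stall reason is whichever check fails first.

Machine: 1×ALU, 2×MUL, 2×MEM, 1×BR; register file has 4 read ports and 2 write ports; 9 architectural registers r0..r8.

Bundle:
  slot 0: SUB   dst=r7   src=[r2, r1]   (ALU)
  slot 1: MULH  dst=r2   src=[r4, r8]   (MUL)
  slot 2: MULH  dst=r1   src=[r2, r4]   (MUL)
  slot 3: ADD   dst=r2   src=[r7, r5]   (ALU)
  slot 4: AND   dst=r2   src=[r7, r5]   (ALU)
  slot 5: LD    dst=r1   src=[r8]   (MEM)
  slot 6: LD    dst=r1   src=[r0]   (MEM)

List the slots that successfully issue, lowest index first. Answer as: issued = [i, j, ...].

  0. ALU→r7 ⇒ go  {0A/2Mu/2Ld/1B | 2r 1w}
  1. MUL→r2 ⇒ go  {0A/1Mu/2Ld/1B | 0r 0w}
  2. MUL→r1 ⇒ no(RD_PORT)  {0A/1Mu/2Ld/1B | 0r 0w}
  3. ALU→r2 ⇒ no(FU)  {0A/1Mu/2Ld/1B | 0r 0w}
  4. ALU→r2 ⇒ no(FU)  {0A/1Mu/2Ld/1B | 0r 0w}
  5. MEM→r1 ⇒ no(RD_PORT)  {0A/1Mu/2Ld/1B | 0r 0w}
  6. MEM→r1 ⇒ no(RD_PORT)  {0A/1Mu/2Ld/1B | 0r 0w}

issued = [0, 1]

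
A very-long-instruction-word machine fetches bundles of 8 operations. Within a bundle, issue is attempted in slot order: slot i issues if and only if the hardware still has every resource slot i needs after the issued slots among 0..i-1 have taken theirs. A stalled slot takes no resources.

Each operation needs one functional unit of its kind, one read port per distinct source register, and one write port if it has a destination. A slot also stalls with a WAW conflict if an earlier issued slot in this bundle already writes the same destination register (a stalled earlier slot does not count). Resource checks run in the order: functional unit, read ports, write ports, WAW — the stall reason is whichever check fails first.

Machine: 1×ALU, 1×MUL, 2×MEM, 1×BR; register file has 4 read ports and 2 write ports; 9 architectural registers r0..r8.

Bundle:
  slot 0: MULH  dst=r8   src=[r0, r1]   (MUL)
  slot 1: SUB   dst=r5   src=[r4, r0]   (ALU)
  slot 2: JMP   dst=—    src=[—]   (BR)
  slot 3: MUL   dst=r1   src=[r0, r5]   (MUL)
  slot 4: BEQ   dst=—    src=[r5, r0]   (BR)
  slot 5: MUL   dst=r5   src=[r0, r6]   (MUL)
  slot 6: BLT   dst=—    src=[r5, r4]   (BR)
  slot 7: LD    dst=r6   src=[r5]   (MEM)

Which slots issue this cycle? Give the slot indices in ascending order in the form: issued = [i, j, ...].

issued = [0, 1, 2]

#0 MUL src=r0,r1 dispatched  <A:1 Mu:0 Ld:2 B:1 rd:2 wr:1>
#1 ALU src=r4,r0 dispatched  <A:0 Mu:0 Ld:2 B:1 rd:0 wr:0>
#2 BR src=- dispatched  <A:0 Mu:0 Ld:2 B:0 rd:0 wr:0>
#3 MUL src=r0,r5 held:FU  <A:0 Mu:0 Ld:2 B:0 rd:0 wr:0>
#4 BR src=r5,r0 held:FU  <A:0 Mu:0 Ld:2 B:0 rd:0 wr:0>
#5 MUL src=r0,r6 held:FU  <A:0 Mu:0 Ld:2 B:0 rd:0 wr:0>
#6 BR src=r5,r4 held:FU  <A:0 Mu:0 Ld:2 B:0 rd:0 wr:0>
#7 MEM src=r5 held:RD_PORT  <A:0 Mu:0 Ld:2 B:0 rd:0 wr:0>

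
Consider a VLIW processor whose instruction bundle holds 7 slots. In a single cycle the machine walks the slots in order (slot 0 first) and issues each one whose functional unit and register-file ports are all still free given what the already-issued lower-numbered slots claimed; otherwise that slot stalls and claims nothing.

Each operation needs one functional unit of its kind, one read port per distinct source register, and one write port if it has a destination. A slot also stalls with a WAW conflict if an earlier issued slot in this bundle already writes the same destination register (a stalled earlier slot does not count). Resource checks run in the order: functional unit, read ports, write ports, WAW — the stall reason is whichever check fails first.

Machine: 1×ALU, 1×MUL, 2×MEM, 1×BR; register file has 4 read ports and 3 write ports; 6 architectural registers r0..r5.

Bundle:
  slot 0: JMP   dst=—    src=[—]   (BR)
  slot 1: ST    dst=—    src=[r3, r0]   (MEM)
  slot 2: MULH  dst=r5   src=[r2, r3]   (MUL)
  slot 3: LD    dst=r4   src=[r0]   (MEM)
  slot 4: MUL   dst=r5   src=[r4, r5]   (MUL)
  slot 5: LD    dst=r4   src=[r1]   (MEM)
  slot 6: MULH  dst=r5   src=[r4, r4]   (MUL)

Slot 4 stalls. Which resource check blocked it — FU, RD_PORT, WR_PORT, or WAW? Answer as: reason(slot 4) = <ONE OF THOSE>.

reason(slot 4) = FU

#0 BR src=- dispatched  <A:1 Mu:1 Ld:2 B:0 rd:4 wr:3>
#1 MEM src=r3,r0 dispatched  <A:1 Mu:1 Ld:1 B:0 rd:2 wr:3>
#2 MUL src=r2,r3 dispatched  <A:1 Mu:0 Ld:1 B:0 rd:0 wr:2>
#3 MEM src=r0 held:RD_PORT  <A:1 Mu:0 Ld:1 B:0 rd:0 wr:2>
#4 MUL src=r4,r5 held:FU  <A:1 Mu:0 Ld:1 B:0 rd:0 wr:2>
#5 MEM src=r1 held:RD_PORT  <A:1 Mu:0 Ld:1 B:0 rd:0 wr:2>
#6 MUL src=r4,r4 held:FU  <A:1 Mu:0 Ld:1 B:0 rd:0 wr:2>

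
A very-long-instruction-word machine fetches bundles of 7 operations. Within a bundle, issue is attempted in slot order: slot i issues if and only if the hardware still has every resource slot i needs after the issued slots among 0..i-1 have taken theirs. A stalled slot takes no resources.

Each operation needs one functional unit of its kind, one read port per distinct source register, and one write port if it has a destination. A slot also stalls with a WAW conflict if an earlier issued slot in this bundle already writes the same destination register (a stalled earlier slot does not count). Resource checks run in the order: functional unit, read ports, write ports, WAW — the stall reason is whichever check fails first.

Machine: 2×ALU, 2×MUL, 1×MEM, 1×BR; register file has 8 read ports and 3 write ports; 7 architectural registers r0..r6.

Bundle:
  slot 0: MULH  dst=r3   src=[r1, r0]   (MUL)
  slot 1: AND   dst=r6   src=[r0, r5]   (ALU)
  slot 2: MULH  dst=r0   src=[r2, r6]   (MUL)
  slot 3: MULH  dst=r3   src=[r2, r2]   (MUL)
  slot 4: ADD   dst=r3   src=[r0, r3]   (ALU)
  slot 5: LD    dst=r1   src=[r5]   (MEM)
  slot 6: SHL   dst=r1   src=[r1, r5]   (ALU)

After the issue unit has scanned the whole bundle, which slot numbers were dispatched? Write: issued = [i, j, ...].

issued = [0, 1, 2]

  0. MUL→r3 ⇒ go  {2A/1Mu/1Ld/1B | 6r 2w}
  1. ALU→r6 ⇒ go  {1A/1Mu/1Ld/1B | 4r 1w}
  2. MUL→r0 ⇒ go  {1A/0Mu/1Ld/1B | 2r 0w}
  3. MUL→r3 ⇒ no(FU)  {1A/0Mu/1Ld/1B | 2r 0w}
  4. ALU→r3 ⇒ no(WR_PORT)  {1A/0Mu/1Ld/1B | 2r 0w}
  5. MEM→r1 ⇒ no(WR_PORT)  {1A/0Mu/1Ld/1B | 2r 0w}
  6. ALU→r1 ⇒ no(WR_PORT)  {1A/0Mu/1Ld/1B | 2r 0w}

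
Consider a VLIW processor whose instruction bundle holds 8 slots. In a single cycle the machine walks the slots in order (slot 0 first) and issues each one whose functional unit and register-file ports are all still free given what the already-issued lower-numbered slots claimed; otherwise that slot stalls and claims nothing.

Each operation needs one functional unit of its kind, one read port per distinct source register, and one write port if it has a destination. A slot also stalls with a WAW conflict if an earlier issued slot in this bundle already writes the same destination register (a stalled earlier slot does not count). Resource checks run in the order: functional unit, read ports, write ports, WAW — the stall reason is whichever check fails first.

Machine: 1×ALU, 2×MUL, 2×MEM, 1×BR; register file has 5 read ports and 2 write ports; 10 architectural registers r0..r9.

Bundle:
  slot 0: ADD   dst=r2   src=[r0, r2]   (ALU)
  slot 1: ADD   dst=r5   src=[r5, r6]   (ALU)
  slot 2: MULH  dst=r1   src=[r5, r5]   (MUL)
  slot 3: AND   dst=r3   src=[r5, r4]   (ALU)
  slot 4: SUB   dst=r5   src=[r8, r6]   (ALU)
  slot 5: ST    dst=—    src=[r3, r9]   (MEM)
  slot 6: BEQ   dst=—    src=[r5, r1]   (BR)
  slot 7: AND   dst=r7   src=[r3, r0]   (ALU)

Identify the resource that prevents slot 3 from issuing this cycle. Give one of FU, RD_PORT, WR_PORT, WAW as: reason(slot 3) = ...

#0 ALU src=r0,r2 dispatched  <A:0 Mu:2 Ld:2 B:1 rd:3 wr:1>
#1 ALU src=r5,r6 held:FU  <A:0 Mu:2 Ld:2 B:1 rd:3 wr:1>
#2 MUL src=r5,r5 dispatched  <A:0 Mu:1 Ld:2 B:1 rd:2 wr:0>
#3 ALU src=r5,r4 held:FU  <A:0 Mu:1 Ld:2 B:1 rd:2 wr:0>
#4 ALU src=r8,r6 held:FU  <A:0 Mu:1 Ld:2 B:1 rd:2 wr:0>
#5 MEM src=r3,r9 dispatched  <A:0 Mu:1 Ld:1 B:1 rd:0 wr:0>
#6 BR src=r5,r1 held:RD_PORT  <A:0 Mu:1 Ld:1 B:1 rd:0 wr:0>
#7 ALU src=r3,r0 held:FU  <A:0 Mu:1 Ld:1 B:1 rd:0 wr:0>

reason(slot 3) = FU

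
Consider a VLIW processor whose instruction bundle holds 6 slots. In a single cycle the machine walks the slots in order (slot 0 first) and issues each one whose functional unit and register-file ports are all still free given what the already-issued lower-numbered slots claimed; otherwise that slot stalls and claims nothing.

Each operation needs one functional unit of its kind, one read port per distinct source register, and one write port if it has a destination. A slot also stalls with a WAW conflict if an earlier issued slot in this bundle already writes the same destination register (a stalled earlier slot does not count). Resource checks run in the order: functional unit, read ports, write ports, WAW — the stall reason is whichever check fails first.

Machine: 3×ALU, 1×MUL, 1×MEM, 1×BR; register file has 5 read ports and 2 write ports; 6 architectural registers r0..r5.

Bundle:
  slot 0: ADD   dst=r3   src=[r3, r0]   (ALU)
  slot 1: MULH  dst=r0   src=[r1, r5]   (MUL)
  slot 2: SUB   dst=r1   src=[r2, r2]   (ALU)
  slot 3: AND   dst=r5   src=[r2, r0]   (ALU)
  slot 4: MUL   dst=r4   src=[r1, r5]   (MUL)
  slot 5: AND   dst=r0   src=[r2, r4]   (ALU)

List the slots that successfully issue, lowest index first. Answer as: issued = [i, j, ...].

(0) want 1×ALU +2rd +1wr — yes → AL2|MU1|ME1|BR1|rd3|wr1
(1) want 1×MUL +2rd +1wr — yes → AL2|MU0|ME1|BR1|rd1|wr0
(2) want 1×ALU +1rd +1wr — WR_PORT → AL2|MU0|ME1|BR1|rd1|wr0
(3) want 1×ALU +2rd +1wr — RD_PORT → AL2|MU0|ME1|BR1|rd1|wr0
(4) want 1×MUL +2rd +1wr — FU → AL2|MU0|ME1|BR1|rd1|wr0
(5) want 1×ALU +2rd +1wr — RD_PORT → AL2|MU0|ME1|BR1|rd1|wr0

issued = [0, 1]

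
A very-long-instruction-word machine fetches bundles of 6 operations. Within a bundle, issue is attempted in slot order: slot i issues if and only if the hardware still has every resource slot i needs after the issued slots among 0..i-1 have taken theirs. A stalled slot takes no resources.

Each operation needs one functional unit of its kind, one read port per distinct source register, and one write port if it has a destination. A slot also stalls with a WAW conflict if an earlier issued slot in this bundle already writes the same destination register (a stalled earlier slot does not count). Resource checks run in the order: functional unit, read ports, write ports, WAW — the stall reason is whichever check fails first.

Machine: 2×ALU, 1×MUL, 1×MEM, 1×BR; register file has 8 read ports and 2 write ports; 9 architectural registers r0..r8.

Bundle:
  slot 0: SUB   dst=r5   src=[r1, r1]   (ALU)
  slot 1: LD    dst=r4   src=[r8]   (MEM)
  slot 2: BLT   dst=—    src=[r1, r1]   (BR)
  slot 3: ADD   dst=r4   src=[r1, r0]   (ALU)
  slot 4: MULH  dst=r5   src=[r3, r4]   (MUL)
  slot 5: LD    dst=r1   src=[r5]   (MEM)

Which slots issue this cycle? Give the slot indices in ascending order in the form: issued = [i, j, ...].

issued = [0, 1, 2]

slot 0 (ALU): ISSUE — free A1,Mu1,Ld1,B1 rp7 wp1
slot 1 (MEM): ISSUE — free A1,Mu1,Ld0,B1 rp6 wp0
slot 2 (BR): ISSUE — free A1,Mu1,Ld0,B0 rp5 wp0
slot 3 (ALU): stall WR_PORT — free A1,Mu1,Ld0,B0 rp5 wp0
slot 4 (MUL): stall WR_PORT — free A1,Mu1,Ld0,B0 rp5 wp0
slot 5 (MEM): stall FU — free A1,Mu1,Ld0,B0 rp5 wp0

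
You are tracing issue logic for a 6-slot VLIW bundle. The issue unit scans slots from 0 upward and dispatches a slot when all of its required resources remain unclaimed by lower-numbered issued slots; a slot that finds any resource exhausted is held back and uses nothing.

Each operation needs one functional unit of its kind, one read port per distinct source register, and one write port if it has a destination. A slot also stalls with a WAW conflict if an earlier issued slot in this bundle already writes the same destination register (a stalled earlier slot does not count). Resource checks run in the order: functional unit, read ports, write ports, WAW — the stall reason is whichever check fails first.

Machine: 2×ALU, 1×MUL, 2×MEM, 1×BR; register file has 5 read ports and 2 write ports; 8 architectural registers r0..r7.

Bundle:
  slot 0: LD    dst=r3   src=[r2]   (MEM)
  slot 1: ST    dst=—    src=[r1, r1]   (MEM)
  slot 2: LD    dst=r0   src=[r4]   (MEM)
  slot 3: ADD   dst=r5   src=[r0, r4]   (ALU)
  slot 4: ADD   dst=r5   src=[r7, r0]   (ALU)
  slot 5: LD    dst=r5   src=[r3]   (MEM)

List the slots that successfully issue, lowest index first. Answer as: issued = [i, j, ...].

[0] MEM needs rd=1 wr=1: ok; after: ALU=2 MUL=1 MEM=1 BR=1, R=4, W=1
[1] MEM needs rd=1 wr=0: ok; after: ALU=2 MUL=1 MEM=0 BR=1, R=3, W=1
[2] MEM needs rd=1 wr=1: FU; after: ALU=2 MUL=1 MEM=0 BR=1, R=3, W=1
[3] ALU needs rd=2 wr=1: ok; after: ALU=1 MUL=1 MEM=0 BR=1, R=1, W=0
[4] ALU needs rd=2 wr=1: RD_PORT; after: ALU=1 MUL=1 MEM=0 BR=1, R=1, W=0
[5] MEM needs rd=1 wr=1: FU; after: ALU=1 MUL=1 MEM=0 BR=1, R=1, W=0

issued = [0, 1, 3]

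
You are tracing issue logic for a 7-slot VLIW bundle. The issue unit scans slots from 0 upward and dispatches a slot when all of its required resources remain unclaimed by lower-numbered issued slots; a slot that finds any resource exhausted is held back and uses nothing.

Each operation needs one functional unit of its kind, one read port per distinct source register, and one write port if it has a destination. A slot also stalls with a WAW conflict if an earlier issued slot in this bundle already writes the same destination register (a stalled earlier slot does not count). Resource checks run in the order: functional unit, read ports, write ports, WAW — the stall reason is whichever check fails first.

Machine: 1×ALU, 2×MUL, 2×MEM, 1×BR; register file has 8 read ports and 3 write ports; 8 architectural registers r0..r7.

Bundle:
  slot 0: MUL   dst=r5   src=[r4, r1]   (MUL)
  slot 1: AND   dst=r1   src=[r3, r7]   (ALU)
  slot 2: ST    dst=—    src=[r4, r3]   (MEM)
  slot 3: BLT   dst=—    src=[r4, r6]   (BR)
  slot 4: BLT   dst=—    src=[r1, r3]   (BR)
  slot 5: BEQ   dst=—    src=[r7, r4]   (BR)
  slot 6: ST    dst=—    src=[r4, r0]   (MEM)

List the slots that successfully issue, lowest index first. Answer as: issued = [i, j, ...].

#0 MUL src=r4,r1 dispatched  <A:1 Mu:1 Ld:2 B:1 rd:6 wr:2>
#1 ALU src=r3,r7 dispatched  <A:0 Mu:1 Ld:2 B:1 rd:4 wr:1>
#2 MEM src=r4,r3 dispatched  <A:0 Mu:1 Ld:1 B:1 rd:2 wr:1>
#3 BR src=r4,r6 dispatched  <A:0 Mu:1 Ld:1 B:0 rd:0 wr:1>
#4 BR src=r1,r3 held:FU  <A:0 Mu:1 Ld:1 B:0 rd:0 wr:1>
#5 BR src=r7,r4 held:FU  <A:0 Mu:1 Ld:1 B:0 rd:0 wr:1>
#6 MEM src=r4,r0 held:RD_PORT  <A:0 Mu:1 Ld:1 B:0 rd:0 wr:1>

issued = [0, 1, 2, 3]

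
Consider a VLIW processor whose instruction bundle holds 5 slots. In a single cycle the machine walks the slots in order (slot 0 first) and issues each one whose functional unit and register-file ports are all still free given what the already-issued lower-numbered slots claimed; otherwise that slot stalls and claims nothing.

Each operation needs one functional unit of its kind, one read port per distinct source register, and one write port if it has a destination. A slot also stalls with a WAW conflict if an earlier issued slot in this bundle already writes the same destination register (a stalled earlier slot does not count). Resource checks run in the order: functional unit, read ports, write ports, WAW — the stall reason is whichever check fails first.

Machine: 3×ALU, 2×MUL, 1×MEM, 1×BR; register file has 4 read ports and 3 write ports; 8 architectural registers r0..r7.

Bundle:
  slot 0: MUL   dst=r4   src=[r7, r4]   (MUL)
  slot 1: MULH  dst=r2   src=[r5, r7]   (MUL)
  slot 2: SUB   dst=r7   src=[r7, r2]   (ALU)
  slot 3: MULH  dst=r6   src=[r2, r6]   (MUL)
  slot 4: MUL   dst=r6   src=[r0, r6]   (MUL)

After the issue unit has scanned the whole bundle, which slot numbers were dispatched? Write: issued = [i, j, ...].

slot 0 (MUL): ISSUE — free A3,Mu1,Ld1,B1 rp2 wp2
slot 1 (MUL): ISSUE — free A3,Mu0,Ld1,B1 rp0 wp1
slot 2 (ALU): stall RD_PORT — free A3,Mu0,Ld1,B1 rp0 wp1
slot 3 (MUL): stall FU — free A3,Mu0,Ld1,B1 rp0 wp1
slot 4 (MUL): stall FU — free A3,Mu0,Ld1,B1 rp0 wp1

issued = [0, 1]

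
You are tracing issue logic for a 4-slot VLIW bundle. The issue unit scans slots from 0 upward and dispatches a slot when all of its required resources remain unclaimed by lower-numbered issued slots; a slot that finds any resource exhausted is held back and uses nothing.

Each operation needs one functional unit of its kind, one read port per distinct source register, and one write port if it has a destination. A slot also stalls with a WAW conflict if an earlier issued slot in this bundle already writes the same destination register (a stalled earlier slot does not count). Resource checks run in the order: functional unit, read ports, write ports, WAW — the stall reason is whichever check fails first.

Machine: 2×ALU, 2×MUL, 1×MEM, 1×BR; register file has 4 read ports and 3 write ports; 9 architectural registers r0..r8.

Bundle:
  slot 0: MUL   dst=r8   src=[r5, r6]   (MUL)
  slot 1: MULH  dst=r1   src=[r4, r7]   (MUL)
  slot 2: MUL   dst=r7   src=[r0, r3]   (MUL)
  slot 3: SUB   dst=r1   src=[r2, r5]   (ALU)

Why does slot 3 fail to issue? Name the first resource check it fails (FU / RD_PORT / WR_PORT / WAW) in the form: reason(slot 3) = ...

  0. MUL→r8 ⇒ go  {2A/1Mu/1Ld/1B | 2r 2w}
  1. MUL→r1 ⇒ go  {2A/0Mu/1Ld/1B | 0r 1w}
  2. MUL→r7 ⇒ no(FU)  {2A/0Mu/1Ld/1B | 0r 1w}
  3. ALU→r1 ⇒ no(RD_PORT)  {2A/0Mu/1Ld/1B | 0r 1w}

reason(slot 3) = RD_PORT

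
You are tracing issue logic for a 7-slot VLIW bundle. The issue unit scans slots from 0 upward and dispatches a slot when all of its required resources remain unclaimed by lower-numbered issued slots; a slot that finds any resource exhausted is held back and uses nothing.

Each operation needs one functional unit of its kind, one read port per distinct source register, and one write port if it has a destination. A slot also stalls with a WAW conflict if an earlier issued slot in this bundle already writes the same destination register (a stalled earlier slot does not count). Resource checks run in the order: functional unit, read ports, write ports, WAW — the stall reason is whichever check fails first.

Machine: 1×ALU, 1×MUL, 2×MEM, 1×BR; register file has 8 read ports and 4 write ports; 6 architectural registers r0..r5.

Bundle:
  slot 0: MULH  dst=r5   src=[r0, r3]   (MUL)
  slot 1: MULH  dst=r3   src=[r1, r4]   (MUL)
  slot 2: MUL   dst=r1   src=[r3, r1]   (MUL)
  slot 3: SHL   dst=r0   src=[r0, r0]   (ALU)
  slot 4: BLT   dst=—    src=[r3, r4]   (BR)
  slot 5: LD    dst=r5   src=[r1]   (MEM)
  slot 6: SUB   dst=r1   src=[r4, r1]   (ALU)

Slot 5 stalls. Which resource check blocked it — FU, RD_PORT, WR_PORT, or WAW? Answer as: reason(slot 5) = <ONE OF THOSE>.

[0] MUL needs rd=2 wr=1: ok; after: ALU=1 MUL=0 MEM=2 BR=1, R=6, W=3
[1] MUL needs rd=2 wr=1: FU; after: ALU=1 MUL=0 MEM=2 BR=1, R=6, W=3
[2] MUL needs rd=2 wr=1: FU; after: ALU=1 MUL=0 MEM=2 BR=1, R=6, W=3
[3] ALU needs rd=1 wr=1: ok; after: ALU=0 MUL=0 MEM=2 BR=1, R=5, W=2
[4] BR needs rd=2 wr=0: ok; after: ALU=0 MUL=0 MEM=2 BR=0, R=3, W=2
[5] MEM needs rd=1 wr=1: WAW; after: ALU=0 MUL=0 MEM=2 BR=0, R=3, W=2
[6] ALU needs rd=2 wr=1: FU; after: ALU=0 MUL=0 MEM=2 BR=0, R=3, W=2

reason(slot 5) = WAW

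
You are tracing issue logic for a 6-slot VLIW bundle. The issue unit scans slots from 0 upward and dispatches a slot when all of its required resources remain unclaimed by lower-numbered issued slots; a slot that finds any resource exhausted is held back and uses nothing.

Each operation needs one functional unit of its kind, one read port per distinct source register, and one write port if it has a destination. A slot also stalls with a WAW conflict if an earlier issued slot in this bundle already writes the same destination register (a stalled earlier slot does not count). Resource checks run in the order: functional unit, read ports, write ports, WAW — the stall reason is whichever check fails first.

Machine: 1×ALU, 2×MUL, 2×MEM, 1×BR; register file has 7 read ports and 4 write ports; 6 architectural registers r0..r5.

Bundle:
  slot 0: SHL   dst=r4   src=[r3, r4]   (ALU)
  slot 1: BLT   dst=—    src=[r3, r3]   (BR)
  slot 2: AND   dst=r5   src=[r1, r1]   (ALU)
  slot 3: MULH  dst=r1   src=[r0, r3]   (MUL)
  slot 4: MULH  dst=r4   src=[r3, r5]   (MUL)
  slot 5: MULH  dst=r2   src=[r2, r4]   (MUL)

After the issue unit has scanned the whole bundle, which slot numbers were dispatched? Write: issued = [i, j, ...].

issued = [0, 1, 3, 5]

(0) want 1×ALU +2rd +1wr — yes → AL0|MU2|ME2|BR1|rd5|wr3
(1) want 1×BR +1rd +0wr — yes → AL0|MU2|ME2|BR0|rd4|wr3
(2) want 1×ALU +1rd +1wr — FU → AL0|MU2|ME2|BR0|rd4|wr3
(3) want 1×MUL +2rd +1wr — yes → AL0|MU1|ME2|BR0|rd2|wr2
(4) want 1×MUL +2rd +1wr — WAW → AL0|MU1|ME2|BR0|rd2|wr2
(5) want 1×MUL +2rd +1wr — yes → AL0|MU0|ME2|BR0|rd0|wr1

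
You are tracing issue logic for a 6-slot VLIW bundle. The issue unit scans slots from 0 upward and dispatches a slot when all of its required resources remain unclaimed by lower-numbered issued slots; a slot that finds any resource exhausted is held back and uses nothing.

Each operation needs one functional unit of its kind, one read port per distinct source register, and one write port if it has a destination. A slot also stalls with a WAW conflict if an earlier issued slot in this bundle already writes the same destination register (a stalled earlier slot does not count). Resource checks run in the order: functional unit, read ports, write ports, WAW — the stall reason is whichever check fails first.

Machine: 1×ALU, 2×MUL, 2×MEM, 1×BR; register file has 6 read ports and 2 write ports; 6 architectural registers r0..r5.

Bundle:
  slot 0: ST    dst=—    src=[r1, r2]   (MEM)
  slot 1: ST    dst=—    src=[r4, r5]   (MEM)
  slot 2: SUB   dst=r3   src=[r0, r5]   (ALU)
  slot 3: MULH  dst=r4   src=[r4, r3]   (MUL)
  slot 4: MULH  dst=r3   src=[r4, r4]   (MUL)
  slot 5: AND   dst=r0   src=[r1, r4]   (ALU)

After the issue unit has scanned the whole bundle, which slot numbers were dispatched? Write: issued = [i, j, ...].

(0) want 1×MEM +2rd +0wr — yes → AL1|MU2|ME1|BR1|rd4|wr2
(1) want 1×MEM +2rd +0wr — yes → AL1|MU2|ME0|BR1|rd2|wr2
(2) want 1×ALU +2rd +1wr — yes → AL0|MU2|ME0|BR1|rd0|wr1
(3) want 1×MUL +2rd +1wr — RD_PORT → AL0|MU2|ME0|BR1|rd0|wr1
(4) want 1×MUL +1rd +1wr — RD_PORT → AL0|MU2|ME0|BR1|rd0|wr1
(5) want 1×ALU +2rd +1wr — FU → AL0|MU2|ME0|BR1|rd0|wr1

issued = [0, 1, 2]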